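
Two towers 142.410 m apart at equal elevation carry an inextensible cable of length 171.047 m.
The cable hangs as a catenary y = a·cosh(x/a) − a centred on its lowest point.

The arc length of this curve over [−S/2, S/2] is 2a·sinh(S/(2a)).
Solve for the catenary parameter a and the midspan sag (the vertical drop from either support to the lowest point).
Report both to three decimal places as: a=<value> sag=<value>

seed: a₀ = √(S³/(24(L−S))) = √(142.410³/(24·28.637)) = 64.824824
iter 1: u=1.098422  f(a)=+1.778e+00  f'(a)=-9.948e-01  a ← 64.824824 − (+1.778e+00/-9.948e-01) = 66.612128
iter 2: u=1.068949  f(a)=+7.619e-02  f'(a)=-9.112e-01  a ← 66.612128 − (+7.619e-02/-9.112e-01) = 66.695739
iter 3: u=1.067609  f(a)=+1.538e-04  f'(a)=-9.075e-01  a ← 66.695739 − (+1.538e-04/-9.075e-01) = 66.695908
iter 4: u=1.067607  f(a)=+6.290e-10  f'(a)=-9.075e-01  a ← 66.695908 − (+6.290e-10/-9.075e-01) = 66.695908
iter 5: u=1.067607  f(a)=-2.842e-14  f'(a)=-9.075e-01  a ← 66.695908 − (-2.842e-14/-9.075e-01) = 66.695908
converged: |Δa| < 1e-12 after 5 iterations
sag = a·(cosh(S/(2a)) − 1) = 66.695908·(cosh(1.067607) − 1) = 41.759674
T_max/T_min = cosh(S/(2a)) = 1.626120

a=66.696 sag=41.760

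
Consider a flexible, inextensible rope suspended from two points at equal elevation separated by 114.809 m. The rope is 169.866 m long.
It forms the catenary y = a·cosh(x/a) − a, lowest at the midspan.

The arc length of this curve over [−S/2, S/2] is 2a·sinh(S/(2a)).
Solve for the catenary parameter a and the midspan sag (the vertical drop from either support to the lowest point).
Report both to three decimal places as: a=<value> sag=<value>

a=36.049 sag=56.218

seed: a₀ = √(S³/(24(L−S))) = √(114.809³/(24·55.057)) = 33.841687
iter 1: u=1.696266  f(a)=+8.486e+00  f'(a)=-4.292e+00  a ← 33.841687 − (+8.486e+00/-4.292e+00) = 35.819009
iter 2: u=1.602627  f(a)=+8.006e-01  f'(a)=-3.517e+00  a ← 35.819009 − (+8.006e-01/-3.517e+00) = 36.046654
iter 3: u=1.592506  f(a)=+8.765e-03  f'(a)=-3.440e+00  a ← 36.046654 − (+8.765e-03/-3.440e+00) = 36.049201
iter 4: u=1.592393  f(a)=+1.076e-06  f'(a)=-3.439e+00  a ← 36.049201 − (+1.076e-06/-3.439e+00) = 36.049202
iter 5: u=1.592393  f(a)=-2.842e-14  f'(a)=-3.439e+00  a ← 36.049202 − (-2.842e-14/-3.439e+00) = 36.049202
converged: |Δa| < 1e-12 after 5 iterations
sag = a·(cosh(S/(2a)) − 1) = 36.049202·(cosh(1.592393) − 1) = 56.217582
T_max/T_min = cosh(S/(2a)) = 2.559468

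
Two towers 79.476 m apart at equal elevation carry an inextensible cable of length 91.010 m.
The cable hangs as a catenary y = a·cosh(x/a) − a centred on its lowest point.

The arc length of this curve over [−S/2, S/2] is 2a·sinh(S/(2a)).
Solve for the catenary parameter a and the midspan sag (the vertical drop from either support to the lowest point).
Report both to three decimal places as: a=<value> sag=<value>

seed: a₀ = √(S³/(24(L−S))) = √(79.476³/(24·11.534)) = 42.585172
iter 1: u=0.933142  f(a)=+5.127e-01  f'(a)=-5.903e-01  a ← 42.585172 − (+5.127e-01/-5.903e-01) = 43.453643
iter 2: u=0.914492  f(a)=+1.610e-02  f'(a)=-5.538e-01  a ← 43.453643 − (+1.610e-02/-5.538e-01) = 43.482722
iter 3: u=0.913880  f(a)=+1.703e-05  f'(a)=-5.526e-01  a ← 43.482722 − (+1.703e-05/-5.526e-01) = 43.482753
iter 4: u=0.913880  f(a)=+1.909e-11  f'(a)=-5.526e-01  a ← 43.482753 − (+1.909e-11/-5.526e-01) = 43.482753
converged: |Δa| < 1e-12 after 4 iterations
sag = a·(cosh(S/(2a)) − 1) = 43.482753·(cosh(0.913880) − 1) = 19.457336
T_max/T_min = cosh(S/(2a)) = 1.447472

a=43.483 sag=19.457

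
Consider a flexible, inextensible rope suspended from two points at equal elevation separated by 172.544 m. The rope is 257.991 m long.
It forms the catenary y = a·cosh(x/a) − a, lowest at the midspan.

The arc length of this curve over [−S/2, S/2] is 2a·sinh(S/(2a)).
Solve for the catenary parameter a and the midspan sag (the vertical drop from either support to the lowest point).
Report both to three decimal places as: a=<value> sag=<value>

a=53.411 sag=86.205

seed: a₀ = √(S³/(24(L−S))) = √(172.544³/(24·85.447)) = 50.049041
iter 1: u=1.723749  f(a)=+1.363e+01  f'(a)=-4.543e+00  a ← 50.049041 − (+1.363e+01/-4.543e+00) = 53.049478
iter 2: u=1.626255  f(a)=+1.322e+00  f'(a)=-3.701e+00  a ← 53.049478 − (+1.322e+00/-3.701e+00) = 53.406677
iter 3: u=1.615379  f(a)=+1.538e-02  f'(a)=-3.615e+00  a ← 53.406677 − (+1.538e-02/-3.615e+00) = 53.410932
iter 4: u=1.615250  f(a)=+2.136e-06  f'(a)=-3.614e+00  a ← 53.410932 − (+2.136e-06/-3.614e+00) = 53.410933
iter 5: u=1.615250  f(a)=+1.137e-13  f'(a)=-3.614e+00  a ← 53.410933 − (+1.137e-13/-3.614e+00) = 53.410933
converged: |Δa| < 1e-12 after 5 iterations
sag = a·(cosh(S/(2a)) − 1) = 53.410933·(cosh(1.615250) − 1) = 86.204850
T_max/T_min = cosh(S/(2a)) = 2.613993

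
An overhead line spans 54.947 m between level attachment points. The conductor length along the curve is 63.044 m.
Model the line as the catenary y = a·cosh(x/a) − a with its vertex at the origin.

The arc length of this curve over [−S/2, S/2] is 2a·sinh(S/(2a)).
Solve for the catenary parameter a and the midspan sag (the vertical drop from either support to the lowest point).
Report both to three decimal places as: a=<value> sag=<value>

a=29.843 sag=13.565

seed: a₀ = √(S³/(24(L−S))) = √(54.947³/(24·8.097)) = 29.217852
iter 1: u=0.940298  f(a)=+3.656e-01  f'(a)=-6.048e-01  a ← 29.217852 − (+3.656e-01/-6.048e-01) = 29.822291
iter 2: u=0.921240  f(a)=+1.165e-02  f'(a)=-5.668e-01  a ← 29.822291 − (+1.165e-02/-5.668e-01) = 29.842848
iter 3: u=0.920606  f(a)=+1.270e-05  f'(a)=-5.656e-01  a ← 29.842848 − (+1.270e-05/-5.656e-01) = 29.842871
iter 4: u=0.920605  f(a)=+1.514e-11  f'(a)=-5.656e-01  a ← 29.842871 − (+1.514e-11/-5.656e-01) = 29.842871
converged: |Δa| < 1e-12 after 4 iterations
sag = a·(cosh(S/(2a)) − 1) = 29.842871·(cosh(0.920605) − 1) = 13.564887
T_max/T_min = cosh(S/(2a)) = 1.454544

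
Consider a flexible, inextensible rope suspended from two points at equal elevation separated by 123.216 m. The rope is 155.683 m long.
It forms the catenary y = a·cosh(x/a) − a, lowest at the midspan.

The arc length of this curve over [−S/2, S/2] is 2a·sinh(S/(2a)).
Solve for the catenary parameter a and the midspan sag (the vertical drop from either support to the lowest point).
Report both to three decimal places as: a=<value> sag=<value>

a=50.827 sag=42.139

seed: a₀ = √(S³/(24(L−S))) = √(123.216³/(24·32.467)) = 48.997504
iter 1: u=1.257370  f(a)=+2.665e+00  f'(a)=-1.547e+00  a ← 48.997504 − (+2.665e+00/-1.547e+00) = 50.720403
iter 2: u=1.214659  f(a)=+1.470e-01  f'(a)=-1.381e+00  a ← 50.720403 − (+1.470e-01/-1.381e+00) = 50.826903
iter 3: u=1.212114  f(a)=+5.053e-04  f'(a)=-1.371e+00  a ← 50.826903 − (+5.053e-04/-1.371e+00) = 50.827272
iter 4: u=1.212105  f(a)=+6.012e-09  f'(a)=-1.371e+00  a ← 50.827272 − (+6.012e-09/-1.371e+00) = 50.827272
iter 5: u=1.212105  f(a)=+0.000e+00  f'(a)=-1.371e+00  a ← 50.827272 − (+0.000e+00/-1.371e+00) = 50.827272
converged: |Δa| < 1e-12 after 5 iterations
sag = a·(cosh(S/(2a)) − 1) = 50.827272·(cosh(1.212105) − 1) = 42.138908
T_max/T_min = cosh(S/(2a)) = 1.829061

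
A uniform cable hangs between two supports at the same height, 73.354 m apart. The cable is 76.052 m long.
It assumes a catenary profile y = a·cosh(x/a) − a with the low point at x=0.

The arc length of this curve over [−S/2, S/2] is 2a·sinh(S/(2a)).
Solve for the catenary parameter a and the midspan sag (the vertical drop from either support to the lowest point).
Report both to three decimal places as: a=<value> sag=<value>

seed: a₀ = √(S³/(24(L−S))) = √(73.354³/(24·2.698)) = 78.074481
iter 1: u=0.469769  f(a)=+2.993e-02  f'(a)=-7.065e-02  a ← 78.074481 − (+2.993e-02/-7.065e-02) = 78.498073
iter 2: u=0.467234  f(a)=+2.453e-04  f'(a)=-6.950e-02  a ← 78.498073 − (+2.453e-04/-6.950e-02) = 78.501603
iter 3: u=0.467213  f(a)=+1.678e-08  f'(a)=-6.949e-02  a ← 78.501603 − (+1.678e-08/-6.949e-02) = 78.501603
iter 4: u=0.467213  f(a)=+0.000e+00  f'(a)=-6.949e-02  a ← 78.501603 − (+0.000e+00/-6.949e-02) = 78.501603
converged: |Δa| < 1e-12 after 4 iterations
sag = a·(cosh(S/(2a)) − 1) = 78.501603·(cosh(0.467213) − 1) = 8.724989
T_max/T_min = cosh(S/(2a)) = 1.111144

a=78.502 sag=8.725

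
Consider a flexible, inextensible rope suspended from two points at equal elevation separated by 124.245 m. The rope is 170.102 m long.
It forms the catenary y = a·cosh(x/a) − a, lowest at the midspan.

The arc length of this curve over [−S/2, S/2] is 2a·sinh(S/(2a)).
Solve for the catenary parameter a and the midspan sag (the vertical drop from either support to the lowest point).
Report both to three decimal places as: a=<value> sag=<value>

a=43.885 sag=51.821

seed: a₀ = √(S³/(24(L−S))) = √(124.245³/(24·45.857)) = 41.745526
iter 1: u=1.488124  f(a)=+5.354e+00  f'(a)=-2.724e+00  a ← 41.745526 − (+5.354e+00/-2.724e+00) = 43.711185
iter 2: u=1.421204  f(a)=+4.014e-01  f'(a)=-2.329e+00  a ← 43.711185 − (+4.014e-01/-2.329e+00) = 43.883500
iter 3: u=1.415623  f(a)=+2.660e-03  f'(a)=-2.298e+00  a ← 43.883500 − (+2.660e-03/-2.298e+00) = 43.884657
iter 4: u=1.415586  f(a)=+1.185e-07  f'(a)=-2.298e+00  a ← 43.884657 − (+1.185e-07/-2.298e+00) = 43.884657
iter 5: u=1.415586  f(a)=+0.000e+00  f'(a)=-2.298e+00  a ← 43.884657 − (+0.000e+00/-2.298e+00) = 43.884657
converged: |Δa| < 1e-12 after 5 iterations
sag = a·(cosh(S/(2a)) − 1) = 43.884657·(cosh(1.415586) − 1) = 51.820806
T_max/T_min = cosh(S/(2a)) = 2.180841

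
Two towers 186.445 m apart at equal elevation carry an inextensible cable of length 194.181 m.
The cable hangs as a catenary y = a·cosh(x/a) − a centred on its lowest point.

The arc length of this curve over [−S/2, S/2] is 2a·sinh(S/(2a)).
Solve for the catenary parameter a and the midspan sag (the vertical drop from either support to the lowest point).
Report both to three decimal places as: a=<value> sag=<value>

a=187.989 sag=23.592

seed: a₀ = √(S³/(24(L−S))) = √(186.445³/(24·7.736)) = 186.836731
iter 1: u=0.498952  f(a)=+9.687e-02  f'(a)=-8.489e-02  a ← 186.836731 − (+9.687e-02/-8.489e-02) = 187.977824
iter 2: u=0.495923  f(a)=+8.946e-04  f'(a)=-8.333e-02  a ← 187.977824 − (+8.946e-04/-8.333e-02) = 187.988560
iter 3: u=0.495895  f(a)=+7.788e-08  f'(a)=-8.331e-02  a ← 187.988560 − (+7.788e-08/-8.331e-02) = 187.988561
iter 4: u=0.495895  f(a)=-5.684e-14  f'(a)=-8.331e-02  a ← 187.988561 − (-5.684e-14/-8.331e-02) = 187.988561
converged: |Δa| < 1e-12 after 4 iterations
sag = a·(cosh(S/(2a)) − 1) = 187.988561·(cosh(0.495895) − 1) = 23.591836
T_max/T_min = cosh(S/(2a)) = 1.125496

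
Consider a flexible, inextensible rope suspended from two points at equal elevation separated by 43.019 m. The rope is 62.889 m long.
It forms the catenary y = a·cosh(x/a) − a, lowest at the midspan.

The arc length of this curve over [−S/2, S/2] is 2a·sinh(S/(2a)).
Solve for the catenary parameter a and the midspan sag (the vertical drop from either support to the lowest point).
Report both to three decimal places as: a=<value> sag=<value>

seed: a₀ = √(S³/(24(L−S))) = √(43.019³/(24·19.870)) = 12.920696
iter 1: u=1.664732  f(a)=+2.942e+00  f'(a)=-4.017e+00  a ← 12.920696 − (+2.942e+00/-4.017e+00) = 13.653144
iter 2: u=1.575425  f(a)=+2.687e-01  f'(a)=-3.314e+00  a ← 13.653144 − (+2.687e-01/-3.314e+00) = 13.734236
iter 3: u=1.566123  f(a)=+2.739e-03  f'(a)=-3.247e+00  a ← 13.734236 − (+2.739e-03/-3.247e+00) = 13.735079
iter 4: u=1.566027  f(a)=+2.911e-07  f'(a)=-3.246e+00  a ← 13.735079 − (+2.911e-07/-3.246e+00) = 13.735079
iter 5: u=1.566027  f(a)=+1.421e-14  f'(a)=-3.246e+00  a ← 13.735079 − (+1.421e-14/-3.246e+00) = 13.735079
converged: |Δa| < 1e-12 after 5 iterations
sag = a·(cosh(S/(2a)) − 1) = 13.735079·(cosh(1.566027) − 1) = 20.578314
T_max/T_min = cosh(S/(2a)) = 2.498230

a=13.735 sag=20.578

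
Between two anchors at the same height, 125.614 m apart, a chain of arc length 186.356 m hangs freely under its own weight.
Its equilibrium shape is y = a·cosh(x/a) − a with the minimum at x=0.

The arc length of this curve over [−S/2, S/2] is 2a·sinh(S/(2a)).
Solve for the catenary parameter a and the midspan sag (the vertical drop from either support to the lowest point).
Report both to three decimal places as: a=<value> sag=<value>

a=39.296 sag=61.829

seed: a₀ = √(S³/(24(L−S))) = √(125.614³/(24·60.742)) = 36.872867
iter 1: u=1.703339  f(a)=+9.446e+00  f'(a)=-4.355e+00  a ← 36.872867 − (+9.446e+00/-4.355e+00) = 39.041721
iter 2: u=1.608715  f(a)=+8.975e-01  f'(a)=-3.563e+00  a ← 39.041721 − (+8.975e-01/-3.563e+00) = 39.293590
iter 3: u=1.598403  f(a)=+9.983e-03  f'(a)=-3.485e+00  a ← 39.293590 − (+9.983e-03/-3.485e+00) = 39.296455
iter 4: u=1.598287  f(a)=+1.265e-06  f'(a)=-3.484e+00  a ← 39.296455 − (+1.265e-06/-3.484e+00) = 39.296455
iter 5: u=1.598287  f(a)=+0.000e+00  f'(a)=-3.484e+00  a ← 39.296455 − (+0.000e+00/-3.484e+00) = 39.296455
converged: |Δa| < 1e-12 after 5 iterations
sag = a·(cosh(S/(2a)) − 1) = 39.296455·(cosh(1.598287) − 1) = 61.828967
T_max/T_min = cosh(S/(2a)) = 2.573398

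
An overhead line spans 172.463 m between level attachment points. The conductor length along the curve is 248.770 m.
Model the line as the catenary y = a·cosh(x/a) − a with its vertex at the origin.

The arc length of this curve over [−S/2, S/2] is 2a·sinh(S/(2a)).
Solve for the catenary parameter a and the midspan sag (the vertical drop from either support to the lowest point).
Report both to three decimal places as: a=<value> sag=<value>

seed: a₀ = √(S³/(24(L−S))) = √(172.463³/(24·76.307)) = 52.924418
iter 1: u=1.629333  f(a)=+1.079e+01  f'(a)=-3.725e+00  a ← 52.924418 − (+1.079e+01/-3.725e+00) = 55.821583
iter 2: u=1.544770  f(a)=+9.496e-01  f'(a)=-3.096e+00  a ← 55.821583 − (+9.496e-01/-3.096e+00) = 56.128290
iter 3: u=1.536329  f(a)=+8.918e-03  f'(a)=-3.038e+00  a ← 56.128290 − (+8.918e-03/-3.038e+00) = 56.131225
iter 4: u=1.536248  f(a)=+8.028e-07  f'(a)=-3.038e+00  a ← 56.131225 − (+8.028e-07/-3.038e+00) = 56.131226
iter 5: u=1.536248  f(a)=+5.684e-14  f'(a)=-3.038e+00  a ← 56.131226 − (+5.684e-14/-3.038e+00) = 56.131226
converged: |Δa| < 1e-12 after 5 iterations
sag = a·(cosh(S/(2a)) − 1) = 56.131226·(cosh(1.536248) − 1) = 80.332479
T_max/T_min = cosh(S/(2a)) = 2.431155

a=56.131 sag=80.332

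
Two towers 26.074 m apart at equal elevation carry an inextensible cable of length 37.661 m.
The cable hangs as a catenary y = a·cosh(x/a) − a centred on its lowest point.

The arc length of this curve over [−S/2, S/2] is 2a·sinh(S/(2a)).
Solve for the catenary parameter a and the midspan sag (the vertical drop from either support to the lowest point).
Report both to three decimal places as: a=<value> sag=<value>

a=8.470 sag=12.178

seed: a₀ = √(S³/(24(L−S))) = √(26.074³/(24·11.587)) = 7.983997
iter 1: u=1.632891  f(a)=+1.647e+00  f'(a)=-3.754e+00  a ← 7.983997 − (+1.647e+00/-3.754e+00) = 8.422612
iter 2: u=1.547857  f(a)=+1.454e-01  f'(a)=-3.118e+00  a ← 8.422612 − (+1.454e-01/-3.118e+00) = 8.469258
iter 3: u=1.539332  f(a)=+1.377e-03  f'(a)=-3.059e+00  a ← 8.469258 − (+1.377e-03/-3.059e+00) = 8.469708
iter 4: u=1.539250  f(a)=+1.261e-07  f'(a)=-3.058e+00  a ← 8.469708 − (+1.261e-07/-3.058e+00) = 8.469708
iter 5: u=1.539250  f(a)=+7.105e-15  f'(a)=-3.058e+00  a ← 8.469708 − (+7.105e-15/-3.058e+00) = 8.469708
converged: |Δa| < 1e-12 after 5 iterations
sag = a·(cosh(S/(2a)) − 1) = 8.469708·(cosh(1.539250) − 1) = 12.177899
T_max/T_min = cosh(S/(2a)) = 2.437818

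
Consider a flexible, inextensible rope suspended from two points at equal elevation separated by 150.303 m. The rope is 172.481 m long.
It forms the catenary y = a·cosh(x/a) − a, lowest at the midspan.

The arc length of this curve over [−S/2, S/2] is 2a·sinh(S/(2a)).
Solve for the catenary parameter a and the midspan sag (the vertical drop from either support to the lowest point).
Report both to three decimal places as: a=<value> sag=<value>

seed: a₀ = √(S³/(24(L−S))) = √(150.303³/(24·22.178)) = 79.870180
iter 1: u=0.940921  f(a)=+1.003e+00  f'(a)=-6.061e-01  a ← 79.870180 − (+1.003e+00/-6.061e-01) = 81.524524
iter 2: u=0.921827  f(a)=+3.200e-02  f'(a)=-5.680e-01  a ← 81.524524 − (+3.200e-02/-5.680e-01) = 81.580865
iter 3: u=0.921190  f(a)=+3.497e-05  f'(a)=-5.667e-01  a ← 81.580865 − (+3.497e-05/-5.667e-01) = 81.580927
iter 4: u=0.921190  f(a)=+4.192e-11  f'(a)=-5.667e-01  a ← 81.580927 − (+4.192e-11/-5.667e-01) = 81.580927
converged: |Δa| < 1e-12 after 4 iterations
sag = a·(cosh(S/(2a)) − 1) = 81.580927·(cosh(0.921190) − 1) = 37.132474
T_max/T_min = cosh(S/(2a)) = 1.455161

a=81.581 sag=37.132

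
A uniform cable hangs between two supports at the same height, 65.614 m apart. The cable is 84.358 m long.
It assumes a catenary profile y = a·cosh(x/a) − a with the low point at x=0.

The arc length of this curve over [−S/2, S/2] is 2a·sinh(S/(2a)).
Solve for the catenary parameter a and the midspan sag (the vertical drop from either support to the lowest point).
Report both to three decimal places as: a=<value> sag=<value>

seed: a₀ = √(S³/(24(L−S))) = √(65.614³/(24·18.744)) = 25.058670
iter 1: u=1.309208  f(a)=+1.674e+00  f'(a)=-1.769e+00  a ← 25.058670 − (+1.674e+00/-1.769e+00) = 26.004895
iter 2: u=1.261570  f(a)=+9.946e-02  f'(a)=-1.564e+00  a ← 26.004895 − (+9.946e-02/-1.564e+00) = 26.068484
iter 3: u=1.258493  f(a)=+4.004e-04  f'(a)=-1.552e+00  a ← 26.068484 − (+4.004e-04/-1.552e+00) = 26.068743
iter 4: u=1.258480  f(a)=+6.547e-09  f'(a)=-1.551e+00  a ← 26.068743 − (+6.547e-09/-1.551e+00) = 26.068743
iter 5: u=1.258480  f(a)=-2.842e-14  f'(a)=-1.551e+00  a ← 26.068743 − (-2.842e-14/-1.551e+00) = 26.068743
converged: |Δa| < 1e-12 after 5 iterations
sag = a·(cosh(S/(2a)) − 1) = 26.068743·(cosh(1.258480) − 1) = 23.516007
T_max/T_min = cosh(S/(2a)) = 1.902077

a=26.069 sag=23.516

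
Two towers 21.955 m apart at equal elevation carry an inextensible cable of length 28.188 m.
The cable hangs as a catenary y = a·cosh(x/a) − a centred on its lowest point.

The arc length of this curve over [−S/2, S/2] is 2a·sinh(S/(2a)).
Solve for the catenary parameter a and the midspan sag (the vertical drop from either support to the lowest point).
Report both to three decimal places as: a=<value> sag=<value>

a=8.748 sag=7.840

seed: a₀ = √(S³/(24(L−S))) = √(21.955³/(24·6.233)) = 8.410968
iter 1: u=1.305141  f(a)=+5.529e-01  f'(a)=-1.750e+00  a ← 8.410968 − (+5.529e-01/-1.750e+00) = 8.726839
iter 2: u=1.257901  f(a)=+3.267e-02  f'(a)=-1.549e+00  a ← 8.726839 − (+3.267e-02/-1.549e+00) = 8.747931
iter 3: u=1.254868  f(a)=+1.299e-04  f'(a)=-1.537e+00  a ← 8.747931 − (+1.299e-04/-1.537e+00) = 8.748015
iter 4: u=1.254856  f(a)=+2.073e-09  f'(a)=-1.537e+00  a ← 8.748015 − (+2.073e-09/-1.537e+00) = 8.748015
iter 5: u=1.254856  f(a)=+0.000e+00  f'(a)=-1.537e+00  a ← 8.748015 − (+0.000e+00/-1.537e+00) = 8.748015
converged: |Δa| < 1e-12 after 5 iterations
sag = a·(cosh(S/(2a)) − 1) = 8.748015·(cosh(1.254856) − 1) = 7.840192
T_max/T_min = cosh(S/(2a)) = 1.896225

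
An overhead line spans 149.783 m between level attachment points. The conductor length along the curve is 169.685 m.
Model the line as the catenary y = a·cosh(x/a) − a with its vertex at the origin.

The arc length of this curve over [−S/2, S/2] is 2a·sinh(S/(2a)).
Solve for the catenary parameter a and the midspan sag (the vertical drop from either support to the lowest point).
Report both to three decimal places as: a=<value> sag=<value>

a=85.499 sag=34.951

seed: a₀ = √(S³/(24(L−S))) = √(149.783³/(24·19.902)) = 83.876404
iter 1: u=0.892879  f(a)=+8.086e-01  f'(a)=-5.135e-01  a ← 83.876404 − (+8.086e-01/-5.135e-01) = 85.451053
iter 2: u=0.876426  f(a)=+2.333e-02  f'(a)=-4.842e-01  a ← 85.451053 − (+2.333e-02/-4.842e-01) = 85.499234
iter 3: u=0.875932  f(a)=+2.070e-05  f'(a)=-4.834e-01  a ← 85.499234 − (+2.070e-05/-4.834e-01) = 85.499277
iter 4: u=0.875931  f(a)=+1.634e-11  f'(a)=-4.834e-01  a ← 85.499277 − (+1.634e-11/-4.834e-01) = 85.499277
converged: |Δa| < 1e-12 after 4 iterations
sag = a·(cosh(S/(2a)) − 1) = 85.499277·(cosh(0.875931) − 1) = 34.951444
T_max/T_min = cosh(S/(2a)) = 1.408792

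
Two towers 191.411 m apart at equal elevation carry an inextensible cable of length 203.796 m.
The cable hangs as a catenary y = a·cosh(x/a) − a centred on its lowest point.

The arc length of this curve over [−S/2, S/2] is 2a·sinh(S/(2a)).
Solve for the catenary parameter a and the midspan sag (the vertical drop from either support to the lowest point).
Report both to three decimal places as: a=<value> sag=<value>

seed: a₀ = √(S³/(24(L−S))) = √(191.411³/(24·12.385)) = 153.601944
iter 1: u=0.623075  f(a)=+2.426e-01  f'(a)=-1.676e-01  a ← 153.601944 − (+2.426e-01/-1.676e-01) = 155.049604
iter 2: u=0.617257  f(a)=+3.473e-03  f'(a)=-1.628e-01  a ← 155.049604 − (+3.473e-03/-1.628e-01) = 155.070932
iter 3: u=0.617172  f(a)=+7.344e-07  f'(a)=-1.628e-01  a ← 155.070932 − (+7.344e-07/-1.628e-01) = 155.070936
iter 4: u=0.617172  f(a)=+2.842e-14  f'(a)=-1.628e-01  a ← 155.070936 − (+2.842e-14/-1.628e-01) = 155.070936
converged: |Δa| < 1e-12 after 4 iterations
sag = a·(cosh(S/(2a)) − 1) = 155.070936·(cosh(0.617172) − 1) = 30.482823
T_max/T_min = cosh(S/(2a)) = 1.196573

a=155.071 sag=30.483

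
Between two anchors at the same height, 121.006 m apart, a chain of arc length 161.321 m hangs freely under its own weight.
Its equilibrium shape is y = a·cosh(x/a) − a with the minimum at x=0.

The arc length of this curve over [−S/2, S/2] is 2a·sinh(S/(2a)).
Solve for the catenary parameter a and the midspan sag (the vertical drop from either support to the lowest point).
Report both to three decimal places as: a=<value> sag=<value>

seed: a₀ = √(S³/(24(L−S))) = √(121.006³/(24·40.315)) = 42.792869
iter 1: u=1.413857  f(a)=+4.227e+00  f'(a)=-2.289e+00  a ← 42.792869 − (+4.227e+00/-2.289e+00) = 44.639586
iter 2: u=1.355366  f(a)=+2.890e-01  f'(a)=-1.986e+00  a ← 44.639586 − (+2.890e-01/-1.986e+00) = 44.785141
iter 3: u=1.350961  f(a)=+1.570e-03  f'(a)=-1.964e+00  a ← 44.785141 − (+1.570e-03/-1.964e+00) = 44.785941
iter 4: u=1.350937  f(a)=+4.693e-08  f'(a)=-1.964e+00  a ← 44.785941 − (+4.693e-08/-1.964e+00) = 44.785941
iter 5: u=1.350937  f(a)=+0.000e+00  f'(a)=-1.964e+00  a ← 44.785941 − (+0.000e+00/-1.964e+00) = 44.785941
converged: |Δa| < 1e-12 after 5 iterations
sag = a·(cosh(S/(2a)) − 1) = 44.785941·(cosh(1.350937) − 1) = 47.474000
T_max/T_min = cosh(S/(2a)) = 2.060020

a=44.786 sag=47.474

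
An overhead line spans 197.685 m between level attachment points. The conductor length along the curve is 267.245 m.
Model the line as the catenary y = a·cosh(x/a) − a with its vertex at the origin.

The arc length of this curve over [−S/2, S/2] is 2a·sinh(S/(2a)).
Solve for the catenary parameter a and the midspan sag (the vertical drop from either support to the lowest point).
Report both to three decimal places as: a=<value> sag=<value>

seed: a₀ = √(S³/(24(L−S))) = √(197.685³/(24·69.560)) = 68.026037
iter 1: u=1.453010  f(a)=+7.723e+00  f'(a)=-2.511e+00  a ← 68.026037 − (+7.723e+00/-2.511e+00) = 71.102047
iter 2: u=1.390150  f(a)=+5.547e-01  f'(a)=-2.162e+00  a ← 71.102047 − (+5.547e-01/-2.162e+00) = 71.358643
iter 3: u=1.385151  f(a)=+3.352e-03  f'(a)=-2.136e+00  a ← 71.358643 − (+3.352e-03/-2.136e+00) = 71.360213
iter 4: u=1.385121  f(a)=+1.240e-07  f'(a)=-2.136e+00  a ← 71.360213 − (+1.240e-07/-2.136e+00) = 71.360213
iter 5: u=1.385121  f(a)=-5.684e-14  f'(a)=-2.136e+00  a ← 71.360213 − (-5.684e-14/-2.136e+00) = 71.360213
converged: |Δa| < 1e-12 after 5 iterations
sag = a·(cosh(S/(2a)) − 1) = 71.360213·(cosh(1.385121) − 1) = 80.123293
T_max/T_min = cosh(S/(2a)) = 2.122801

a=71.360 sag=80.123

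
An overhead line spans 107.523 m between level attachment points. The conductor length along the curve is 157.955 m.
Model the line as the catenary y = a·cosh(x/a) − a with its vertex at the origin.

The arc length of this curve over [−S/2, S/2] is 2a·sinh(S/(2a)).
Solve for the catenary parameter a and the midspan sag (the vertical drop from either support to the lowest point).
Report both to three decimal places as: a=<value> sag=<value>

a=34.096 sag=51.927

seed: a₀ = √(S³/(24(L−S))) = √(107.523³/(24·50.432)) = 32.047440
iter 1: u=1.677560  f(a)=+7.591e+00  f'(a)=-4.127e+00  a ← 32.047440 − (+7.591e+00/-4.127e+00) = 33.886814
iter 2: u=1.586502  f(a)=+7.026e-01  f'(a)=-3.395e+00  a ← 33.886814 − (+7.026e-01/-3.395e+00) = 34.093739
iter 3: u=1.576873  f(a)=+7.374e-03  f'(a)=-3.324e+00  a ← 34.093739 − (+7.374e-03/-3.324e+00) = 34.095958
iter 4: u=1.576770  f(a)=+8.313e-07  f'(a)=-3.324e+00  a ← 34.095958 − (+8.313e-07/-3.324e+00) = 34.095958
iter 5: u=1.576770  f(a)=+2.842e-14  f'(a)=-3.324e+00  a ← 34.095958 − (+2.842e-14/-3.324e+00) = 34.095958
converged: |Δa| < 1e-12 after 5 iterations
sag = a·(cosh(S/(2a)) − 1) = 34.095958·(cosh(1.576770) − 1) = 51.927178
T_max/T_min = cosh(S/(2a)) = 2.522972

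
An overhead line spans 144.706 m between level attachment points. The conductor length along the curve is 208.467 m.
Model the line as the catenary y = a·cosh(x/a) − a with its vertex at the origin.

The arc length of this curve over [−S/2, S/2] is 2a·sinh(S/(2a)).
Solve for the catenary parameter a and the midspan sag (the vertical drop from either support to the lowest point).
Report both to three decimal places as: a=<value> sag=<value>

seed: a₀ = √(S³/(24(L−S))) = √(144.706³/(24·63.761)) = 44.498629
iter 1: u=1.625960  f(a)=+8.979e+00  f'(a)=-3.699e+00  a ← 44.498629 − (+8.979e+00/-3.699e+00) = 46.926321
iter 2: u=1.541843  f(a)=+7.872e-01  f'(a)=-3.076e+00  a ← 46.926321 − (+7.872e-01/-3.076e+00) = 47.182221
iter 3: u=1.533480  f(a)=+7.334e-03  f'(a)=-3.019e+00  a ← 47.182221 − (+7.334e-03/-3.019e+00) = 47.184650
iter 4: u=1.533401  f(a)=+6.498e-07  f'(a)=-3.018e+00  a ← 47.184650 − (+6.498e-07/-3.018e+00) = 47.184650
iter 5: u=1.533401  f(a)=+2.842e-14  f'(a)=-3.018e+00  a ← 47.184650 − (+2.842e-14/-3.018e+00) = 47.184650
converged: |Δa| < 1e-12 after 5 iterations
sag = a·(cosh(S/(2a)) − 1) = 47.184650·(cosh(1.533401) − 1) = 67.231318
T_max/T_min = cosh(S/(2a)) = 2.424856

a=47.185 sag=67.231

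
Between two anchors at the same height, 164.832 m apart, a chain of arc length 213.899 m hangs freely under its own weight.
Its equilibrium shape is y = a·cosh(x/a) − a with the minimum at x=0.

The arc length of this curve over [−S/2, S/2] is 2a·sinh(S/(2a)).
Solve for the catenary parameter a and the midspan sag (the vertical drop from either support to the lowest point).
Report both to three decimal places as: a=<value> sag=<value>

a=64.252 sag=60.514

seed: a₀ = √(S³/(24(L−S))) = √(164.832³/(24·49.067)) = 61.668292
iter 1: u=1.336440  f(a)=+4.573e+00  f'(a)=-1.894e+00  a ← 61.668292 − (+4.573e+00/-1.894e+00) = 64.082345
iter 2: u=1.286095  f(a)=+2.822e-01  f'(a)=-1.667e+00  a ← 64.082345 − (+2.822e-01/-1.667e+00) = 64.251645
iter 3: u=1.282706  f(a)=+1.231e-03  f'(a)=-1.653e+00  a ← 64.251645 − (+1.231e-03/-1.653e+00) = 64.252390
iter 4: u=1.282692  f(a)=+2.367e-08  f'(a)=-1.652e+00  a ← 64.252390 − (+2.367e-08/-1.652e+00) = 64.252390
iter 5: u=1.282692  f(a)=+2.842e-14  f'(a)=-1.652e+00  a ← 64.252390 − (+2.842e-14/-1.652e+00) = 64.252390
converged: |Δa| < 1e-12 after 5 iterations
sag = a·(cosh(S/(2a)) − 1) = 64.252390·(cosh(1.282692) − 1) = 60.513652
T_max/T_min = cosh(S/(2a)) = 1.941812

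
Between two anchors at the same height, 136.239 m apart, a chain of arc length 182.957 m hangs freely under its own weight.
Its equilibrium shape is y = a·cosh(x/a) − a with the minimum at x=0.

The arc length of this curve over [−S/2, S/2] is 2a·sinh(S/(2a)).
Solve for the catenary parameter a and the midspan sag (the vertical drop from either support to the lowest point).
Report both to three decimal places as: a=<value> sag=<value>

a=49.763 sag=54.375

seed: a₀ = √(S³/(24(L−S))) = √(136.239³/(24·46.718)) = 47.490247
iter 1: u=1.434389  f(a)=+5.048e+00  f'(a)=-2.403e+00  a ← 47.490247 − (+5.048e+00/-2.403e+00) = 49.590934
iter 2: u=1.373628  f(a)=+3.543e-01  f'(a)=-2.077e+00  a ← 49.590934 − (+3.543e-01/-2.077e+00) = 49.761537
iter 3: u=1.368919  f(a)=+2.036e-03  f'(a)=-2.053e+00  a ← 49.761537 − (+2.036e-03/-2.053e+00) = 49.762529
iter 4: u=1.368891  f(a)=+6.810e-08  f'(a)=-2.053e+00  a ← 49.762529 − (+6.810e-08/-2.053e+00) = 49.762529
iter 5: u=1.368891  f(a)=-2.842e-14  f'(a)=-2.053e+00  a ← 49.762529 − (-2.842e-14/-2.053e+00) = 49.762529
converged: |Δa| < 1e-12 after 5 iterations
sag = a·(cosh(S/(2a)) − 1) = 49.762529·(cosh(1.368891) − 1) = 54.375001
T_max/T_min = cosh(S/(2a)) = 2.092690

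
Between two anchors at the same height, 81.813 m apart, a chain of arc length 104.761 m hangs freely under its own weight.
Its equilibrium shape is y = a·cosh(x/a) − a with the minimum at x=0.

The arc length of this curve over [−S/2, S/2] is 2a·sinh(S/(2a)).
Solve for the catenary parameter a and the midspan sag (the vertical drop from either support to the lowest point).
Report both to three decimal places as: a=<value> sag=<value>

seed: a₀ = √(S³/(24(L−S))) = √(81.813³/(24·22.948)) = 31.532284
iter 1: u=1.297289  f(a)=+2.010e+00  f'(a)=-1.716e+00  a ← 31.532284 − (+2.010e+00/-1.716e+00) = 32.703977
iter 2: u=1.250811  f(a)=+1.175e-01  f'(a)=-1.520e+00  a ← 32.703977 − (+1.175e-01/-1.520e+00) = 32.781242
iter 3: u=1.247863  f(a)=+4.563e-04  f'(a)=-1.509e+00  a ← 32.781242 − (+4.563e-04/-1.509e+00) = 32.781544
iter 4: u=1.247852  f(a)=+6.944e-09  f'(a)=-1.509e+00  a ← 32.781544 − (+6.944e-09/-1.509e+00) = 32.781544
iter 5: u=1.247852  f(a)=+1.421e-14  f'(a)=-1.509e+00  a ← 32.781544 − (+1.421e-14/-1.509e+00) = 32.781544
converged: |Δa| < 1e-12 after 5 iterations
sag = a·(cosh(S/(2a)) − 1) = 32.781544·(cosh(1.247852) − 1) = 29.011226
T_max/T_min = cosh(S/(2a)) = 1.884987

a=32.782 sag=29.011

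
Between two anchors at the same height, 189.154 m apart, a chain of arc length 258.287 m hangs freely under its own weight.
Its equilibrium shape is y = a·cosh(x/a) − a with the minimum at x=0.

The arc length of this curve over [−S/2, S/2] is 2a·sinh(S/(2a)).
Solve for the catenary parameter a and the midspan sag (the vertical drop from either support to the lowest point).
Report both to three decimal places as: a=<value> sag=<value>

a=67.110 sag=78.430

seed: a₀ = √(S³/(24(L−S))) = √(189.154³/(24·69.133)) = 63.866773
iter 1: u=1.480848  f(a)=+7.988e+00  f'(a)=-2.678e+00  a ← 63.866773 − (+7.988e+00/-2.678e+00) = 66.849238
iter 2: u=1.414781  f(a)=+5.936e-01  f'(a)=-2.294e+00  a ← 66.849238 − (+5.936e-01/-2.294e+00) = 67.108038
iter 3: u=1.409324  f(a)=+3.860e-03  f'(a)=-2.264e+00  a ← 67.108038 − (+3.860e-03/-2.264e+00) = 67.109743
iter 4: u=1.409289  f(a)=+1.656e-07  f'(a)=-2.264e+00  a ← 67.109743 − (+1.656e-07/-2.264e+00) = 67.109743
iter 5: u=1.409289  f(a)=+5.684e-14  f'(a)=-2.264e+00  a ← 67.109743 − (+5.684e-14/-2.264e+00) = 67.109743
converged: |Δa| < 1e-12 after 5 iterations
sag = a·(cosh(S/(2a)) − 1) = 67.109743·(cosh(1.409289) − 1) = 78.429809
T_max/T_min = cosh(S/(2a)) = 2.168680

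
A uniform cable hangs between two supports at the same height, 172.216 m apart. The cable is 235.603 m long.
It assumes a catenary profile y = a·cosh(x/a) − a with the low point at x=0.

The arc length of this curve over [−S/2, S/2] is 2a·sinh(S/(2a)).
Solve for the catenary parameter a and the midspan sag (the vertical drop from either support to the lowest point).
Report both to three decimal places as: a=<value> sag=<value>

seed: a₀ = √(S³/(24(L−S))) = √(172.216³/(24·63.387)) = 57.943474
iter 1: u=1.486069  f(a)=+7.379e+00  f'(a)=-2.711e+00  a ← 57.943474 − (+7.379e+00/-2.711e+00) = 60.665480
iter 2: u=1.419390  f(a)=+5.518e-01  f'(a)=-2.319e+00  a ← 60.665480 − (+5.518e-01/-2.319e+00) = 60.903414
iter 3: u=1.413845  f(a)=+3.637e-03  f'(a)=-2.289e+00  a ← 60.903414 − (+3.637e-03/-2.289e+00) = 60.905003
iter 4: u=1.413808  f(a)=+1.604e-07  f'(a)=-2.288e+00  a ← 60.905003 − (+1.604e-07/-2.288e+00) = 60.905003
iter 5: u=1.413808  f(a)=+0.000e+00  f'(a)=-2.288e+00  a ← 60.905003 − (+0.000e+00/-2.288e+00) = 60.905003
converged: |Δa| < 1e-12 after 5 iterations
sag = a·(cosh(S/(2a)) − 1) = 60.905003·(cosh(1.413808) − 1) = 71.709524
T_max/T_min = cosh(S/(2a)) = 2.177400

a=60.905 sag=71.710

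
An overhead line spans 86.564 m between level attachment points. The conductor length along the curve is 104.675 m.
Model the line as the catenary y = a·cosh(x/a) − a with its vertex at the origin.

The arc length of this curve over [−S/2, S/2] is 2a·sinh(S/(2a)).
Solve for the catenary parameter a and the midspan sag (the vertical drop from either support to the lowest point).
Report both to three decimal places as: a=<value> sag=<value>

a=39.789 sag=25.956

seed: a₀ = √(S³/(24(L−S))) = √(86.564³/(24·18.111)) = 38.630394
iter 1: u=1.120413  f(a)=+1.171e+00  f'(a)=-1.061e+00  a ← 38.630394 − (+1.171e+00/-1.061e+00) = 39.734632
iter 2: u=1.089276  f(a)=+5.210e-02  f'(a)=-9.683e-01  a ← 39.734632 − (+5.210e-02/-9.683e-01) = 39.788439
iter 3: u=1.087803  f(a)=+1.137e-04  f'(a)=-9.641e-01  a ← 39.788439 − (+1.137e-04/-9.641e-01) = 39.788557
iter 4: u=1.087800  f(a)=+5.442e-10  f'(a)=-9.641e-01  a ← 39.788557 − (+5.442e-10/-9.641e-01) = 39.788557
iter 5: u=1.087800  f(a)=+1.421e-14  f'(a)=-9.641e-01  a ← 39.788557 − (+1.421e-14/-9.641e-01) = 39.788557
converged: |Δa| < 1e-12 after 5 iterations
sag = a·(cosh(S/(2a)) − 1) = 39.788557·(cosh(1.087800) − 1) = 25.955972
T_max/T_min = cosh(S/(2a)) = 1.652348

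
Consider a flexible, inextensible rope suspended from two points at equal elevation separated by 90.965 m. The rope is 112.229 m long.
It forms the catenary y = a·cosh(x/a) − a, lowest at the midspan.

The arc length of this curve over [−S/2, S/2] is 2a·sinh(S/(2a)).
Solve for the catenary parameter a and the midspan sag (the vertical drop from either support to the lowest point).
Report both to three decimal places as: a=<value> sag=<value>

a=39.685 sag=29.045

seed: a₀ = √(S³/(24(L−S))) = √(90.965³/(24·21.264)) = 38.404612
iter 1: u=1.184298  f(a)=+1.542e+00  f'(a)=-1.271e+00  a ← 38.404612 − (+1.542e+00/-1.271e+00) = 39.618135
iter 2: u=1.148022  f(a)=+7.610e-02  f'(a)=-1.148e+00  a ← 39.618135 − (+7.610e-02/-1.148e+00) = 39.684425
iter 3: u=1.146105  f(a)=+2.067e-04  f'(a)=-1.142e+00  a ← 39.684425 − (+2.067e-04/-1.142e+00) = 39.684606
iter 4: u=1.146099  f(a)=+1.534e-09  f'(a)=-1.142e+00  a ← 39.684606 − (+1.534e-09/-1.142e+00) = 39.684606
iter 5: u=1.146099  f(a)=+1.421e-14  f'(a)=-1.142e+00  a ← 39.684606 − (+1.421e-14/-1.142e+00) = 39.684606
converged: |Δa| < 1e-12 after 5 iterations
sag = a·(cosh(S/(2a)) − 1) = 39.684606·(cosh(1.146099) − 1) = 29.044610
T_max/T_min = cosh(S/(2a)) = 1.731886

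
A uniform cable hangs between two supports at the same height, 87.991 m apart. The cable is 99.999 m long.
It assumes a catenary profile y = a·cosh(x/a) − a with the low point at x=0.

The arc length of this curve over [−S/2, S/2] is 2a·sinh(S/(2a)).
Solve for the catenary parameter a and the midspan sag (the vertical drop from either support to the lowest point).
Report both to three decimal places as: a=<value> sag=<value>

a=49.586 sag=20.832

seed: a₀ = √(S³/(24(L−S))) = √(87.991³/(24·12.008)) = 48.620164
iter 1: u=0.904882  f(a)=+5.013e-01  f'(a)=-5.356e-01  a ← 48.620164 − (+5.013e-01/-5.356e-01) = 49.556143
iter 2: u=0.887791  f(a)=+1.484e-02  f'(a)=-5.043e-01  a ← 49.556143 − (+1.484e-02/-5.043e-01) = 49.585574
iter 3: u=0.887264  f(a)=+1.389e-05  f'(a)=-5.034e-01  a ← 49.585574 − (+1.389e-05/-5.034e-01) = 49.585601
iter 4: u=0.887264  f(a)=+1.218e-11  f'(a)=-5.034e-01  a ← 49.585601 − (+1.218e-11/-5.034e-01) = 49.585601
converged: |Δa| < 1e-12 after 4 iterations
sag = a·(cosh(S/(2a)) − 1) = 49.585601·(cosh(0.887264) − 1) = 20.832307
T_max/T_min = cosh(S/(2a)) = 1.420128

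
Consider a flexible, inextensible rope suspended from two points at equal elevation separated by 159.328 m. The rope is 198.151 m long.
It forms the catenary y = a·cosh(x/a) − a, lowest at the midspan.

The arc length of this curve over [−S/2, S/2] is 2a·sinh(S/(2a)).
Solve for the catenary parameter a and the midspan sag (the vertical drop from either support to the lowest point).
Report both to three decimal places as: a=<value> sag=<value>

a=68.170 sag=52.093

seed: a₀ = √(S³/(24(L−S))) = √(159.328³/(24·38.823)) = 65.885218
iter 1: u=1.209133  f(a)=+2.939e+00  f'(a)=-1.360e+00  a ← 65.885218 − (+2.939e+00/-1.360e+00) = 68.046019
iter 2: u=1.170737  f(a)=+1.508e-01  f'(a)=-1.224e+00  a ← 68.046019 − (+1.508e-01/-1.224e+00) = 68.169220
iter 3: u=1.168621  f(a)=+4.443e-04  f'(a)=-1.217e+00  a ← 68.169220 − (+4.443e-04/-1.217e+00) = 68.169585
iter 4: u=1.168615  f(a)=+3.884e-09  f'(a)=-1.217e+00  a ← 68.169585 − (+3.884e-09/-1.217e+00) = 68.169585
iter 5: u=1.168615  f(a)=+2.842e-14  f'(a)=-1.217e+00  a ← 68.169585 − (+2.842e-14/-1.217e+00) = 68.169585
converged: |Δa| < 1e-12 after 5 iterations
sag = a·(cosh(S/(2a)) − 1) = 68.169585·(cosh(1.168615) − 1) = 52.092824
T_max/T_min = cosh(S/(2a)) = 1.764165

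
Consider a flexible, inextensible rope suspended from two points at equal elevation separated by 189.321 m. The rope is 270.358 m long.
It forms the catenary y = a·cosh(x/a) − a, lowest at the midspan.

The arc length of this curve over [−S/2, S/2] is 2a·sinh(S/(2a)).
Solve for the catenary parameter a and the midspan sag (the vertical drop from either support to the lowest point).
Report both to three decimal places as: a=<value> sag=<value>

a=62.539 sag=86.405

seed: a₀ = √(S³/(24(L−S))) = √(189.321³/(24·81.037)) = 59.067812
iter 1: u=1.602573  f(a)=+1.107e+01  f'(a)=-3.516e+00  a ← 59.067812 − (+1.107e+01/-3.516e+00) = 62.214731
iter 2: u=1.521513  f(a)=+9.458e-01  f'(a)=-2.939e+00  a ← 62.214731 − (+9.458e-01/-2.939e+00) = 62.536584
iter 3: u=1.513682  f(a)=+8.337e-03  f'(a)=-2.887e+00  a ← 62.536584 − (+8.337e-03/-2.887e+00) = 62.539471
iter 4: u=1.513612  f(a)=+6.604e-07  f'(a)=-2.887e+00  a ← 62.539471 − (+6.604e-07/-2.887e+00) = 62.539471
iter 5: u=1.513612  f(a)=+0.000e+00  f'(a)=-2.887e+00  a ← 62.539471 − (+0.000e+00/-2.887e+00) = 62.539471
converged: |Δa| < 1e-12 after 5 iterations
sag = a·(cosh(S/(2a)) − 1) = 62.539471·(cosh(1.513612) − 1) = 86.405309
T_max/T_min = cosh(S/(2a)) = 2.381612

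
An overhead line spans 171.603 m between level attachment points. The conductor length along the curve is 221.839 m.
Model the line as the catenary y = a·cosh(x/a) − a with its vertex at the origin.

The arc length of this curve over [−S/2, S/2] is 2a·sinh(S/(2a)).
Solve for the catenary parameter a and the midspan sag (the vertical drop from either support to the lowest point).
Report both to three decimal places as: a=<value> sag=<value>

seed: a₀ = √(S³/(24(L−S))) = √(171.603³/(24·50.236)) = 64.740219
iter 1: u=1.325320  f(a)=+4.601e+00  f'(a)=-1.842e+00  a ← 64.740219 − (+4.601e+00/-1.842e+00) = 67.237793
iter 2: u=1.276090  f(a)=+2.796e-01  f'(a)=-1.624e+00  a ← 67.237793 − (+2.796e-01/-1.624e+00) = 67.409945
iter 3: u=1.272831  f(a)=+1.181e-03  f'(a)=-1.611e+00  a ← 67.409945 − (+1.181e-03/-1.611e+00) = 67.410678
iter 4: u=1.272818  f(a)=+2.126e-08  f'(a)=-1.611e+00  a ← 67.410678 − (+2.126e-08/-1.611e+00) = 67.410678
iter 5: u=1.272818  f(a)=+0.000e+00  f'(a)=-1.611e+00  a ← 67.410678 − (+0.000e+00/-1.611e+00) = 67.410678
converged: |Δa| < 1e-12 after 5 iterations
sag = a·(cosh(S/(2a)) − 1) = 67.410678·(cosh(1.272818) − 1) = 62.386606
T_max/T_min = cosh(S/(2a)) = 1.925471

a=67.411 sag=62.387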